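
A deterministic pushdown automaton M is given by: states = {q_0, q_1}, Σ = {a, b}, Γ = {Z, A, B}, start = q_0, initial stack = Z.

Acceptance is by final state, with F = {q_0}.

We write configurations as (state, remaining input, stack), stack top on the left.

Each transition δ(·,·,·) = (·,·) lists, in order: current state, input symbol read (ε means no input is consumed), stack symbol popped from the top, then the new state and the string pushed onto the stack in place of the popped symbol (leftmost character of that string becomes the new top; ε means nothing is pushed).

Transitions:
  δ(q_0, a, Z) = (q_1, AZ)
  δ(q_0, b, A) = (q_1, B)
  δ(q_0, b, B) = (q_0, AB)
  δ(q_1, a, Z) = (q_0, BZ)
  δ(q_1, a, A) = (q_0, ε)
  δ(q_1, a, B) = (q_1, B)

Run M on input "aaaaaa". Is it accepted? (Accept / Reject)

Accept

(q_0, aaaaaa, Z)
  read a, top Z: go to q_1, push AZ → (q_1, aaaaa, AZ)
  read a, top A: go to q_0, push ε → (q_0, aaaa, Z)
  read a, top Z: go to q_1, push AZ → (q_1, aaa, AZ)
  read a, top A: go to q_0, push ε → (q_0, aa, Z)
  read a, top Z: go to q_1, push AZ → (q_1, a, AZ)
  read a, top A: go to q_0, push ε → (q_0, ε, Z)
All input consumed; state q_0 ∈ F.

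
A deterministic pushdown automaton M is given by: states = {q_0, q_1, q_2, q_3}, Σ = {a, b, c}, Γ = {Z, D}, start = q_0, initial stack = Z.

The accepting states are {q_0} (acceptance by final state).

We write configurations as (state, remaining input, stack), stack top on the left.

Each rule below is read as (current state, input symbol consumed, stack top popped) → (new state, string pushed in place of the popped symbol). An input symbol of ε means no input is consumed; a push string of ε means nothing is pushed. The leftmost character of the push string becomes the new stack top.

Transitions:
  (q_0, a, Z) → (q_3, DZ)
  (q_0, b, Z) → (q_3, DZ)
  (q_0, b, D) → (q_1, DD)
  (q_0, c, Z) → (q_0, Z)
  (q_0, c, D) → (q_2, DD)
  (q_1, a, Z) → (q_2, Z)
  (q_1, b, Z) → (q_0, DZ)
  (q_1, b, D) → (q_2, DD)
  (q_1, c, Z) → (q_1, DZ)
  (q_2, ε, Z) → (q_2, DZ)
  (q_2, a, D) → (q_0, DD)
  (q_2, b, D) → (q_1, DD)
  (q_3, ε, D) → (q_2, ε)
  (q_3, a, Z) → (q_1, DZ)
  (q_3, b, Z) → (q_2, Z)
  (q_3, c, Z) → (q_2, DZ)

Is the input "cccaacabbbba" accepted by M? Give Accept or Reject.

Accept

(q_0, cccaacabbbba, Z)
  read c, top Z: go to q_0, push Z → (q_0, ccaacabbbba, Z)
  read c, top Z: go to q_0, push Z → (q_0, caacabbbba, Z)
  read c, top Z: go to q_0, push Z → (q_0, aacabbbba, Z)
  read a, top Z: go to q_3, push DZ → (q_3, acabbbba, DZ)
  ε-move, top D: go to q_2, push ε → (q_2, acabbbba, Z)
  ε-move, top Z: go to q_2, push DZ → (q_2, acabbbba, DZ)
  read a, top D: go to q_0, push DD → (q_0, cabbbba, DDZ)
  read c, top D: go to q_2, push DD → (q_2, abbbba, DDDZ)
  read a, top D: go to q_0, push DD → (q_0, bbbba, DDDDZ)
  read b, top D: go to q_1, push DD → (q_1, bbba, DDDDDZ)
  read b, top D: go to q_2, push DD → (q_2, bba, DDDDDDZ)
  read b, top D: go to q_1, push DD → (q_1, ba, DDDDDDDZ)
  read b, top D: go to q_2, push DD → (q_2, a, DDDDDDDDZ)
  read a, top D: go to q_0, push DD → (q_0, ε, DDDDDDDDDZ)
All input consumed; state q_0 ∈ F.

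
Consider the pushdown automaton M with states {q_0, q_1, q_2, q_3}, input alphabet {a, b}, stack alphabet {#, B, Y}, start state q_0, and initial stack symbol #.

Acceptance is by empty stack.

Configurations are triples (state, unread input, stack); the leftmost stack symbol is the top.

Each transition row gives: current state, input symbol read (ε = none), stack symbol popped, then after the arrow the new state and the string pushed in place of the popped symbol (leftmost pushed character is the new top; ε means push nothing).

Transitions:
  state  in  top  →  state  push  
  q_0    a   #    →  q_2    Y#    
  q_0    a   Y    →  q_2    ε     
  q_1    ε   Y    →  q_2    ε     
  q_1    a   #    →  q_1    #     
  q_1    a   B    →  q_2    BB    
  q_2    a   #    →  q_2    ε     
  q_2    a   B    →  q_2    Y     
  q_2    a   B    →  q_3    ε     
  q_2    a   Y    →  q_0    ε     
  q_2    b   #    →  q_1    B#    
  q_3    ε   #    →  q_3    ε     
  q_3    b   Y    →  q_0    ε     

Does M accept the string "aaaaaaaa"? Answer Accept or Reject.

No computation consumes all input and empties the stack.

Reject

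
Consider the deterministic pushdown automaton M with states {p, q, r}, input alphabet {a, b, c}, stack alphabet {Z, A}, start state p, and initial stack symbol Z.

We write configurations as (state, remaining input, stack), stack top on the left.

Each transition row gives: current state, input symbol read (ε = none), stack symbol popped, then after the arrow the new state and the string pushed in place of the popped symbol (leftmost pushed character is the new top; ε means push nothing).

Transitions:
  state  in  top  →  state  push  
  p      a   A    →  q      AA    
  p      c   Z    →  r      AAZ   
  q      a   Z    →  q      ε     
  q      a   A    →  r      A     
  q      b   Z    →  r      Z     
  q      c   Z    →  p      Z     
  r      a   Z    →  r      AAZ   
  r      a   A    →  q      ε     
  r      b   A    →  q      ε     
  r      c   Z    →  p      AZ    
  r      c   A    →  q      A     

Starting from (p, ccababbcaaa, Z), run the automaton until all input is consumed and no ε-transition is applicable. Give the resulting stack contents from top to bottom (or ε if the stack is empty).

(p, ccababbcaaa, Z)
  read c, top Z: go to r, push AAZ → (r, cababbcaaa, AAZ)
  read c, top A: go to q, push A → (q, ababbcaaa, AAZ)
  read a, top A: go to r, push A → (r, babbcaaa, AAZ)
  read b, top A: go to q, push ε → (q, abbcaaa, AZ)
  read a, top A: go to r, push A → (r, bbcaaa, AZ)
  read b, top A: go to q, push ε → (q, bcaaa, Z)
  read b, top Z: go to r, push Z → (r, caaa, Z)
  read c, top Z: go to p, push AZ → (p, aaa, AZ)
  read a, top A: go to q, push AA → (q, aa, AAZ)
  read a, top A: go to r, push A → (r, a, AAZ)
  read a, top A: go to q, push ε → (q, ε, AZ)
All input consumed in state q with stack AZ.

AZ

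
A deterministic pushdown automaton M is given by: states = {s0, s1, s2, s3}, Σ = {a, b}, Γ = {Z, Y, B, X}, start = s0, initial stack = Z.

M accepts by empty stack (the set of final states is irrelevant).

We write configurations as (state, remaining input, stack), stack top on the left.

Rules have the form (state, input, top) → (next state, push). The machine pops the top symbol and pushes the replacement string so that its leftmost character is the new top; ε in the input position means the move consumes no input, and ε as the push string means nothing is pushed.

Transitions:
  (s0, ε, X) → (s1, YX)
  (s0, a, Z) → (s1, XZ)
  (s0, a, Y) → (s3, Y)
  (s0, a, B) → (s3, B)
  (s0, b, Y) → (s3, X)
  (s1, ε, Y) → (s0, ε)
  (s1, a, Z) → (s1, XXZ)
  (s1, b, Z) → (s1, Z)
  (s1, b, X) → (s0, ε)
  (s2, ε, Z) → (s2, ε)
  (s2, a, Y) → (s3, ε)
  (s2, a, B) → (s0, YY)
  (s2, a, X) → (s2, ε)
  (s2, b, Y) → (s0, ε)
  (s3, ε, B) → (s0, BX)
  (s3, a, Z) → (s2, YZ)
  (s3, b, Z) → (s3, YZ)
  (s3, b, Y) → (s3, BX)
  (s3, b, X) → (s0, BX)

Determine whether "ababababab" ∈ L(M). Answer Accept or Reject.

(s0, ababababab, Z)
  read a, top Z: go to s1, push XZ → (s1, babababab, XZ)
  read b, top X: go to s0, push ε → (s0, abababab, Z)
  read a, top Z: go to s1, push XZ → (s1, bababab, XZ)
  read b, top X: go to s0, push ε → (s0, ababab, Z)
  read a, top Z: go to s1, push XZ → (s1, babab, XZ)
  read b, top X: go to s0, push ε → (s0, abab, Z)
  read a, top Z: go to s1, push XZ → (s1, bab, XZ)
  read b, top X: go to s0, push ε → (s0, ab, Z)
  read a, top Z: go to s1, push XZ → (s1, b, XZ)
  read b, top X: go to s0, push ε → (s0, ε, Z)
All input consumed; stack is Z, not empty, and no further ε-move applies.

Reject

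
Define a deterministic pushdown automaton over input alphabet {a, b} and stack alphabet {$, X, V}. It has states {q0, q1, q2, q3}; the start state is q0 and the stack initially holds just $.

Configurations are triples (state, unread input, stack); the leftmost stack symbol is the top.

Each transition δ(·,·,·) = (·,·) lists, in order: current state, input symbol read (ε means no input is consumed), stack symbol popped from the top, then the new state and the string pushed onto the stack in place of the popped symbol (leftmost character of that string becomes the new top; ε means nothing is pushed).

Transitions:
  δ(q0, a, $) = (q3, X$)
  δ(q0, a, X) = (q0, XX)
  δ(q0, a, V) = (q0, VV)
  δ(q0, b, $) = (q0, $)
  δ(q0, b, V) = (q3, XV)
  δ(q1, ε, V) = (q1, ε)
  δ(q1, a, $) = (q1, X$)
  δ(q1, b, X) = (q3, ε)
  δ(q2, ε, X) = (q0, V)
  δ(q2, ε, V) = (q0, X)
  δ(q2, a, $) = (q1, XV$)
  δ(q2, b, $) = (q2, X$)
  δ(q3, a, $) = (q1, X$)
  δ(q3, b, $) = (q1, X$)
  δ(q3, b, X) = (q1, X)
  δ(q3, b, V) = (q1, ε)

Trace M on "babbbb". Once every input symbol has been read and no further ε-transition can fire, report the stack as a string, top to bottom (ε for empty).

$

(q0, babbbb, $) ⊢ (q0, abbbb, $) ⊢ (q3, bbbb, X$) ⊢ (q1, bbb, X$) ⊢ (q3, bb, $) ⊢ (q1, b, X$) ⊢ (q3, ε, $)
All input consumed in state q3 with stack $.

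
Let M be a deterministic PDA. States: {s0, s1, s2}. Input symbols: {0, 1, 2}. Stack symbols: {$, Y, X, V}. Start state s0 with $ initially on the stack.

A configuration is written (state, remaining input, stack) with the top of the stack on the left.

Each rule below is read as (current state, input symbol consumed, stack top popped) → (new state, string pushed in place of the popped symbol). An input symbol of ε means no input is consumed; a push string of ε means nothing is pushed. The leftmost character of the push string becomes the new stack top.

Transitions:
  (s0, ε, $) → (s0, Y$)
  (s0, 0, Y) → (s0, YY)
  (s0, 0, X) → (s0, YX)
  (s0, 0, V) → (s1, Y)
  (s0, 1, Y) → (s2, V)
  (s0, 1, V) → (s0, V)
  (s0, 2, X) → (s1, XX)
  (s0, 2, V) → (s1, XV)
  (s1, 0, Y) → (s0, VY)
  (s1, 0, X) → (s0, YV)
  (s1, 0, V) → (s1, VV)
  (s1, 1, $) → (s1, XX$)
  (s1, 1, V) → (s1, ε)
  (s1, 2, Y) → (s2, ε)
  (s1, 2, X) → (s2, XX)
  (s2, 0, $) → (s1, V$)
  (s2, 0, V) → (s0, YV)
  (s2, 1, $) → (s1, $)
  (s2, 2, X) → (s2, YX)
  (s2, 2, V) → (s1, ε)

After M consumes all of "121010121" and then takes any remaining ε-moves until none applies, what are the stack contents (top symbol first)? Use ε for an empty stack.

(s0, 121010121, $)
  ε-move, top $: go to s0, push Y$ → (s0, 121010121, Y$)
  read 1, top Y: go to s2, push V → (s2, 21010121, V$)
  read 2, top V: go to s1, push ε → (s1, 1010121, $)
  read 1, top $: go to s1, push XX$ → (s1, 010121, XX$)
  read 0, top X: go to s0, push YV → (s0, 10121, YVX$)
  read 1, top Y: go to s2, push V → (s2, 0121, VVX$)
  read 0, top V: go to s0, push YV → (s0, 121, YVVX$)
  read 1, top Y: go to s2, push V → (s2, 21, VVVX$)
  read 2, top V: go to s1, push ε → (s1, 1, VVX$)
  read 1, top V: go to s1, push ε → (s1, ε, VX$)
All input consumed in state s1 with stack VX$.

VX$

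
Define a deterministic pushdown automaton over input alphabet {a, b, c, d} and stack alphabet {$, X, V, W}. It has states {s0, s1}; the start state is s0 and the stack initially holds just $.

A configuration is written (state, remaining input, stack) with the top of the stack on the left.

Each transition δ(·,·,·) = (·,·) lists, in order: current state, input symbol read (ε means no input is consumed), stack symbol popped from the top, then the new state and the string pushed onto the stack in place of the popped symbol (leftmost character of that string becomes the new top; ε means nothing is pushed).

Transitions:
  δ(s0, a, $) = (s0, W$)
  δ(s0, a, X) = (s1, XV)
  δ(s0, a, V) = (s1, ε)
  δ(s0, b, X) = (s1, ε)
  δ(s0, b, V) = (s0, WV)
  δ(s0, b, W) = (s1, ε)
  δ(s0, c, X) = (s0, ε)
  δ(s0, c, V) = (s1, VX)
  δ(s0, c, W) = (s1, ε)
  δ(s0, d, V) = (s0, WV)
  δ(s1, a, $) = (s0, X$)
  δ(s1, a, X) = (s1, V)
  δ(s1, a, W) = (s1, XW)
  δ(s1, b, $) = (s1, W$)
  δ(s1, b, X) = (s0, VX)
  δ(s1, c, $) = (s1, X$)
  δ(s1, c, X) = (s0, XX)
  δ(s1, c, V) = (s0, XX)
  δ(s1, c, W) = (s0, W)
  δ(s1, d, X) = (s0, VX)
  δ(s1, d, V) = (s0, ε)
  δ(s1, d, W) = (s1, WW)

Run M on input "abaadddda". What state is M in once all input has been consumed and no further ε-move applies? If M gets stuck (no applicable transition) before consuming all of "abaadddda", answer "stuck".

(s0, abaadddda, $)
  read a, top $: go to s0, push W$ → (s0, baadddda, W$)
  read b, top W: go to s1, push ε → (s1, aadddda, $)
  read a, top $: go to s0, push X$ → (s0, adddda, X$)
  read a, top X: go to s1, push XV → (s1, dddda, XV$)
  read d, top X: go to s0, push VX → (s0, ddda, VXV$)
  read d, top V: go to s0, push WV → (s0, dda, WVXV$)
No transition for (s0, d, top W); M blocks with input dda remaining.

stuck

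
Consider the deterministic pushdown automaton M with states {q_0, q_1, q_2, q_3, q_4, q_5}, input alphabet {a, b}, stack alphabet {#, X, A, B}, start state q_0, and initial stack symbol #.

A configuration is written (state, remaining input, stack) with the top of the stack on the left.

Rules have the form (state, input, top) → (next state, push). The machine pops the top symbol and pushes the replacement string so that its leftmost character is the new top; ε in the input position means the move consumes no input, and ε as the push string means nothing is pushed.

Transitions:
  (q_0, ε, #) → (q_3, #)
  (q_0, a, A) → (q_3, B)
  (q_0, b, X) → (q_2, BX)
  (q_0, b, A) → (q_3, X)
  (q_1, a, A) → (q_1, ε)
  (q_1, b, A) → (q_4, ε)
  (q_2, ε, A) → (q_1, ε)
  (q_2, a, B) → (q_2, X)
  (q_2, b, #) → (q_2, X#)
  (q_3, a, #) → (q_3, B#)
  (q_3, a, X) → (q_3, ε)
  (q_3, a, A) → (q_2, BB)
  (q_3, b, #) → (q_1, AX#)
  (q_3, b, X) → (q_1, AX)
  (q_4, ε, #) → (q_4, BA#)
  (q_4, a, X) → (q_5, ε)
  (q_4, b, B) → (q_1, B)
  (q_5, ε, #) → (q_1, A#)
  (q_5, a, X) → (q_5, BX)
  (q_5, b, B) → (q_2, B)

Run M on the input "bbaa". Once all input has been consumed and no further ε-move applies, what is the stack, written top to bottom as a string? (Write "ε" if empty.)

#

(q_0, bbaa, #)
  ε-move, top #: go to q_3, push # → (q_3, bbaa, #)
  read b, top #: go to q_1, push AX# → (q_1, baa, AX#)
  read b, top A: go to q_4, push ε → (q_4, aa, X#)
  read a, top X: go to q_5, push ε → (q_5, a, #)
  ε-move, top #: go to q_1, push A# → (q_1, a, A#)
  read a, top A: go to q_1, push ε → (q_1, ε, #)
All input consumed in state q_1 with stack #.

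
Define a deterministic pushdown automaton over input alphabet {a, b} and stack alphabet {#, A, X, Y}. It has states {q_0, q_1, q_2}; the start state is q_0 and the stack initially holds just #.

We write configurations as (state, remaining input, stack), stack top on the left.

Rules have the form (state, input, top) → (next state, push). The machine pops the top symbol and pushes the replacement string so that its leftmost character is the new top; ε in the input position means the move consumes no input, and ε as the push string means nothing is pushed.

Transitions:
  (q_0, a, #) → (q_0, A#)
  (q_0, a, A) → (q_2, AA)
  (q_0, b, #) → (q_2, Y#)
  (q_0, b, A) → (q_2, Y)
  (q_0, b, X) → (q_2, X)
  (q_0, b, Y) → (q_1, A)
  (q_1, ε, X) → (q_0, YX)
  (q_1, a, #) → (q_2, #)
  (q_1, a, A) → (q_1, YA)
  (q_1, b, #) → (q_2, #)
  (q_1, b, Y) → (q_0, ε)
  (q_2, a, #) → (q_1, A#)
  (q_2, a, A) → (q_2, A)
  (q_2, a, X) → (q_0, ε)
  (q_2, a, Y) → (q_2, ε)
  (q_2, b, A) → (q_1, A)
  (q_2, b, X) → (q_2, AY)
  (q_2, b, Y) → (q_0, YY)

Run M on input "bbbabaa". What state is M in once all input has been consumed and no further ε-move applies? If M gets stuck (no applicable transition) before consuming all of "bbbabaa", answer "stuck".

(q_0, bbbabaa, #) ⊢ (q_2, bbabaa, Y#) ⊢ (q_0, babaa, YY#) ⊢ (q_1, abaa, AY#) ⊢ (q_1, baa, YAY#) ⊢ (q_0, aa, AY#) ⊢ (q_2, a, AAY#) ⊢ (q_2, ε, AAY#)
All input consumed; M is in state q_2.

q_2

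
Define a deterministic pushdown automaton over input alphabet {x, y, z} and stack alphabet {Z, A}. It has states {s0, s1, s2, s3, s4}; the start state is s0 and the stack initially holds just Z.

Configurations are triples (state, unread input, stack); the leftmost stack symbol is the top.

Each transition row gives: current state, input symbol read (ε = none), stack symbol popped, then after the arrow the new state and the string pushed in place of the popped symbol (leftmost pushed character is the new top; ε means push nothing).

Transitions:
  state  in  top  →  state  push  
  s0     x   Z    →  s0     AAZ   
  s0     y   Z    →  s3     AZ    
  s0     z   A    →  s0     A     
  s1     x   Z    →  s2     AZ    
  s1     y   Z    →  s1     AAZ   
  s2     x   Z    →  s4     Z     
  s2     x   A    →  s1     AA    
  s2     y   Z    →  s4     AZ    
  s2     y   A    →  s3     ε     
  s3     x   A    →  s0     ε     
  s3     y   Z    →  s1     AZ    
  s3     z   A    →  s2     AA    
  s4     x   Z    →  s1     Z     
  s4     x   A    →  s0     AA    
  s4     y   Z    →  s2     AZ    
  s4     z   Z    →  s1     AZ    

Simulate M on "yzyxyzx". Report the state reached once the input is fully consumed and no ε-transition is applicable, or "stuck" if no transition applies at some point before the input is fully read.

s1

(s0, yzyxyzx, Z)
  read y, top Z: go to s3, push AZ → (s3, zyxyzx, AZ)
  read z, top A: go to s2, push AA → (s2, yxyzx, AAZ)
  read y, top A: go to s3, push ε → (s3, xyzx, AZ)
  read x, top A: go to s0, push ε → (s0, yzx, Z)
  read y, top Z: go to s3, push AZ → (s3, zx, AZ)
  read z, top A: go to s2, push AA → (s2, x, AAZ)
  read x, top A: go to s1, push AA → (s1, ε, AAAZ)
All input consumed; M is in state s1.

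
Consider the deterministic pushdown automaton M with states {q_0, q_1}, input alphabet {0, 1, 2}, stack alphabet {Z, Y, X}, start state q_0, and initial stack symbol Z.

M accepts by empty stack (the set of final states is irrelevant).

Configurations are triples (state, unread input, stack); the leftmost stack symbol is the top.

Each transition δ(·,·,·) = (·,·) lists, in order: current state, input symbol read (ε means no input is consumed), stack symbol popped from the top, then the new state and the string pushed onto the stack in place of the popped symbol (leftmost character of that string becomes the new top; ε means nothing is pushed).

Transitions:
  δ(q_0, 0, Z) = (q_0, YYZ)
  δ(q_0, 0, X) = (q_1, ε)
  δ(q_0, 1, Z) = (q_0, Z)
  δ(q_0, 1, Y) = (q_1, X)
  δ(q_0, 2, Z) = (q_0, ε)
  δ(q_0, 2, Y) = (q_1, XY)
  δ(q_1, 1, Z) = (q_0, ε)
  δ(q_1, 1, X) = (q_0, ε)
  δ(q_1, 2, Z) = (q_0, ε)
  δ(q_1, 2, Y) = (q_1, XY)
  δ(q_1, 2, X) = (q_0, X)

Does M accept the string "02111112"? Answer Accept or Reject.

(q_0, 02111112, Z) ⊢ (q_0, 2111112, YYZ) ⊢ (q_1, 111112, XYYZ) ⊢ (q_0, 11112, YYZ) ⊢ (q_1, 1112, XYZ) ⊢ (q_0, 112, YZ) ⊢ (q_1, 12, XZ) ⊢ (q_0, 2, Z) ⊢ (q_0, ε, ε)
All input consumed and the stack is empty.

Accept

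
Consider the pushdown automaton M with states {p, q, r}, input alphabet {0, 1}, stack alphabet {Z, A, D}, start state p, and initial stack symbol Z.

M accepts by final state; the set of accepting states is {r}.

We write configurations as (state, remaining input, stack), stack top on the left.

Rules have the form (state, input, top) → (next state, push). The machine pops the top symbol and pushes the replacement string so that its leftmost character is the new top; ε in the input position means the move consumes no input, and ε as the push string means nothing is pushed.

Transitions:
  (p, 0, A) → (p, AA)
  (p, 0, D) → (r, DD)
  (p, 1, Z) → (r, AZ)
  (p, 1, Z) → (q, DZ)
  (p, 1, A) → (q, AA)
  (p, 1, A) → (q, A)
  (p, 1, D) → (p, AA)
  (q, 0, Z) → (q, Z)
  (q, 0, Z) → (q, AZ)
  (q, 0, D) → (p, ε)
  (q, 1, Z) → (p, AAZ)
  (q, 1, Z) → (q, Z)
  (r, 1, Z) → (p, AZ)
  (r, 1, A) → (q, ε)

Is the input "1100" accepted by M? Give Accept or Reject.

No computation consumes all input and reaches a final state.

Reject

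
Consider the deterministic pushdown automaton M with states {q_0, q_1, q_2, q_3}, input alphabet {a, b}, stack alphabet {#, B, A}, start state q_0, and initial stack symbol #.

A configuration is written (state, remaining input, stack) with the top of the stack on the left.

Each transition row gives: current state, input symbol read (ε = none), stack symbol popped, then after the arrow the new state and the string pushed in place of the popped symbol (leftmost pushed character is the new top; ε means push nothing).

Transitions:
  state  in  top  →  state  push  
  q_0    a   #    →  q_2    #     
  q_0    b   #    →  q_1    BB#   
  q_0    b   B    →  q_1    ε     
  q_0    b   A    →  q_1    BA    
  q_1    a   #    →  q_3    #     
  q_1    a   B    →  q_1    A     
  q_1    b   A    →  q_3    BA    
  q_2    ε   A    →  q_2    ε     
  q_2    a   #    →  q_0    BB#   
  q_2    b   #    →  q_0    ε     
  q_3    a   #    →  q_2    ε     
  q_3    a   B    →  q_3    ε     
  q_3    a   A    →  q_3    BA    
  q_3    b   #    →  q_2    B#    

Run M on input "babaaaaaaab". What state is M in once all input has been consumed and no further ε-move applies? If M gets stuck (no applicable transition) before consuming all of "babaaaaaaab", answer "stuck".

(q_0, babaaaaaaab, #) ⊢ (q_1, abaaaaaaab, BB#) ⊢ (q_1, baaaaaaab, AB#) ⊢ (q_3, aaaaaaab, BAB#) ⊢ (q_3, aaaaaab, AB#) ⊢ (q_3, aaaaab, BAB#) ⊢ (q_3, aaaab, AB#) ⊢ (q_3, aaab, BAB#) ⊢ (q_3, aab, AB#) ⊢ (q_3, ab, BAB#) ⊢ (q_3, b, AB#)
No transition for (q_3, b, top A); M blocks with input b remaining.

stuck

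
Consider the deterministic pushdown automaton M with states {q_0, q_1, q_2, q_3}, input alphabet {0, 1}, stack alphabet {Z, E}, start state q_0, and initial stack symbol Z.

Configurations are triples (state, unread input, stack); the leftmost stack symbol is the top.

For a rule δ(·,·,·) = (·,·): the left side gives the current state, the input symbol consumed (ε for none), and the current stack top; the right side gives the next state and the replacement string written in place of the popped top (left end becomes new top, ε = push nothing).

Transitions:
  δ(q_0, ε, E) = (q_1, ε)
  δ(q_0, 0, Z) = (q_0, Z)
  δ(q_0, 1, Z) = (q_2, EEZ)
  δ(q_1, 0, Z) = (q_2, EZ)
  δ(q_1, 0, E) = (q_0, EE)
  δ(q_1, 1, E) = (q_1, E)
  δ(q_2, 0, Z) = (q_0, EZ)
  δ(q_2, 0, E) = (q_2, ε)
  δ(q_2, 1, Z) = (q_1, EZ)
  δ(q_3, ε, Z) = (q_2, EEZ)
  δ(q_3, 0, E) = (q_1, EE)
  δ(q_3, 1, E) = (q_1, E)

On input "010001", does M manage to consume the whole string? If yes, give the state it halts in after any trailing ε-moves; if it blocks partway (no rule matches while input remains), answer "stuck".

(q_0, 010001, Z) ⊢ (q_0, 10001, Z) ⊢ (q_2, 0001, EEZ) ⊢ (q_2, 001, EZ) ⊢ (q_2, 01, Z) ⊢ (q_0, 1, EZ) ⊢ (q_1, 1, Z)
No transition for (q_1, 1, top Z); M blocks with input 1 remaining.

stuck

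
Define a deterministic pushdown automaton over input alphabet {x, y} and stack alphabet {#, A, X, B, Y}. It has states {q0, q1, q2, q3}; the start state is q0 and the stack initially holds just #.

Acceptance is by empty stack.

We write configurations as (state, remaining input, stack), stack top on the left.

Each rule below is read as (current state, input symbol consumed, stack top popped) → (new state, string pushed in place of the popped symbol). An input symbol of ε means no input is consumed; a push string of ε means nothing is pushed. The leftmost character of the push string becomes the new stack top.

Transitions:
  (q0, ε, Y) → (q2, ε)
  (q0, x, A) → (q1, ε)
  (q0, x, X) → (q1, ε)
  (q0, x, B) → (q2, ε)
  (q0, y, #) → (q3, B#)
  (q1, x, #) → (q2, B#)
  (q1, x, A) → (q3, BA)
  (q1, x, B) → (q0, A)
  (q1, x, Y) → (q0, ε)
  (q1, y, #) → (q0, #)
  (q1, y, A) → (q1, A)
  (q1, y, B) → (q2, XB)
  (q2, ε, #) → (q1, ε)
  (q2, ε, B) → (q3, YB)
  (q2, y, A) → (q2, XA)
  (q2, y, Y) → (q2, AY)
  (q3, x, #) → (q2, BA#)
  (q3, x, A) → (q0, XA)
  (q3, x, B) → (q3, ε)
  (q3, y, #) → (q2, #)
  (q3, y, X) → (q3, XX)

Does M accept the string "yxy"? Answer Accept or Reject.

Accept

(q0, yxy, #)
  read y, top #: go to q3, push B# → (q3, xy, B#)
  read x, top B: go to q3, push ε → (q3, y, #)
  read y, top #: go to q2, push # → (q2, ε, #)
  ε-move, top #: go to q1, push ε → (q1, ε, ε)
All input consumed and the stack is empty.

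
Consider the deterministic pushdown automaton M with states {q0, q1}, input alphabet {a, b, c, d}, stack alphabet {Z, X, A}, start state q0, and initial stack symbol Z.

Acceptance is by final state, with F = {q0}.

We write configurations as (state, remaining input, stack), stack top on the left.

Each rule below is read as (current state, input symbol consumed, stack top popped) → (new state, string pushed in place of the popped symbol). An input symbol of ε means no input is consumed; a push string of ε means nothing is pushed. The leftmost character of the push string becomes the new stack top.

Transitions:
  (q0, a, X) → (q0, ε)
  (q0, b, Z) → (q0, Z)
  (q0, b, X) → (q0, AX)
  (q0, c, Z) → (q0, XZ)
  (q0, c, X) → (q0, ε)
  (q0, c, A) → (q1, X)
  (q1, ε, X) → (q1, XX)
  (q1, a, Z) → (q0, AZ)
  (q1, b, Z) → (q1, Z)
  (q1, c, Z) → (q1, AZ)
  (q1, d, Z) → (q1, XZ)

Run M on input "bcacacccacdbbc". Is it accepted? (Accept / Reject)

Reject

(q0, bcacacccacdbbc, Z)
  read b, top Z: go to q0, push Z → (q0, cacacccacdbbc, Z)
  read c, top Z: go to q0, push XZ → (q0, acacccacdbbc, XZ)
  read a, top X: go to q0, push ε → (q0, cacccacdbbc, Z)
  read c, top Z: go to q0, push XZ → (q0, acccacdbbc, XZ)
  read a, top X: go to q0, push ε → (q0, cccacdbbc, Z)
  read c, top Z: go to q0, push XZ → (q0, ccacdbbc, XZ)
  read c, top X: go to q0, push ε → (q0, cacdbbc, Z)
  read c, top Z: go to q0, push XZ → (q0, acdbbc, XZ)
  read a, top X: go to q0, push ε → (q0, cdbbc, Z)
  read c, top Z: go to q0, push XZ → (q0, dbbc, XZ)
No transition applies at (q0, dbbc, XZ); input not fully consumed.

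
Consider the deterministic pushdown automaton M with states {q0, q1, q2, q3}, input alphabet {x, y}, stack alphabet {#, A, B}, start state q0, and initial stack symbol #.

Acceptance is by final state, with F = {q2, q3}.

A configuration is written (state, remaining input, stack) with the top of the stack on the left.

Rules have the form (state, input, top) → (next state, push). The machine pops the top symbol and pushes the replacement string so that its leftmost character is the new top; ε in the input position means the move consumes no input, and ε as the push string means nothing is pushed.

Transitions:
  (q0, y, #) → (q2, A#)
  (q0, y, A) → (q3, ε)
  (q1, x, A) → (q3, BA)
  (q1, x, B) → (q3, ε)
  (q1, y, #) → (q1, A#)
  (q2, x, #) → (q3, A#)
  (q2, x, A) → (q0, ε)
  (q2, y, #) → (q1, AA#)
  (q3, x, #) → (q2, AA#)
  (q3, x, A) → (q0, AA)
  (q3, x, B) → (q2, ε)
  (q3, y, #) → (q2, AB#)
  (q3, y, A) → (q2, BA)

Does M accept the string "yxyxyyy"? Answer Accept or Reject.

(q0, yxyxyyy, #) ⊢ (q2, xyxyyy, A#) ⊢ (q0, yxyyy, #) ⊢ (q2, xyyy, A#) ⊢ (q0, yyy, #) ⊢ (q2, yy, A#)
No transition applies at (q2, yy, A#); input not fully consumed.

Reject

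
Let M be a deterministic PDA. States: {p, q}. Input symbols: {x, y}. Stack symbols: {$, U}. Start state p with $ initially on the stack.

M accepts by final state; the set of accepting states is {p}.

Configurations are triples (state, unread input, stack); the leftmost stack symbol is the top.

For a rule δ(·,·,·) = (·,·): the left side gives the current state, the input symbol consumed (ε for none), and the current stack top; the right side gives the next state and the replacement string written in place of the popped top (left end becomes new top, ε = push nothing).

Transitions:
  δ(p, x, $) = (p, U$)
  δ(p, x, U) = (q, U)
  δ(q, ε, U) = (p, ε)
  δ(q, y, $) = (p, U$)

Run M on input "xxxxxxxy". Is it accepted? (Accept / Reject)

(p, xxxxxxxy, $)
  read x, top $: go to p, push U$ → (p, xxxxxxy, U$)
  read x, top U: go to q, push U → (q, xxxxxy, U$)
  ε-move, top U: go to p, push ε → (p, xxxxxy, $)
  read x, top $: go to p, push U$ → (p, xxxxy, U$)
  read x, top U: go to q, push U → (q, xxxy, U$)
  ε-move, top U: go to p, push ε → (p, xxxy, $)
  read x, top $: go to p, push U$ → (p, xxy, U$)
  read x, top U: go to q, push U → (q, xy, U$)
  ε-move, top U: go to p, push ε → (p, xy, $)
  read x, top $: go to p, push U$ → (p, y, U$)
No transition applies at (p, y, U$); input not fully consumed.

Reject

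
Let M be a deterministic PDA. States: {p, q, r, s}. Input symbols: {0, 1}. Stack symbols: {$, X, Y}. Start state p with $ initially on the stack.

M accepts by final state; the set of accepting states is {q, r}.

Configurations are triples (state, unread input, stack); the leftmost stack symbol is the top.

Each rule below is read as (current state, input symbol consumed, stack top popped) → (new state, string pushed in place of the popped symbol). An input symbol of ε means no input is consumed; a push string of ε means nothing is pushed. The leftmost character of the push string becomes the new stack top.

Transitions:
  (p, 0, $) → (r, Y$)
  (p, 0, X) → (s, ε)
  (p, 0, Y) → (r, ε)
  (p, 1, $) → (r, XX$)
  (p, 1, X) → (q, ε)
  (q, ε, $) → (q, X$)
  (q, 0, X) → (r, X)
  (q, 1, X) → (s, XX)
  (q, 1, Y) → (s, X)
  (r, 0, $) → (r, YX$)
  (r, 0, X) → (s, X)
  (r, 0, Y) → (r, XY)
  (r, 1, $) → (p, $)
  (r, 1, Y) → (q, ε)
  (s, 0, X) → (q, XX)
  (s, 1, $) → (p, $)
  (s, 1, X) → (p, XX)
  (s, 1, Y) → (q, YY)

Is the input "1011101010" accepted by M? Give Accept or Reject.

(p, 1011101010, $)
  read 1, top $: go to r, push XX$ → (r, 011101010, XX$)
  read 0, top X: go to s, push X → (s, 11101010, XX$)
  read 1, top X: go to p, push XX → (p, 1101010, XXX$)
  read 1, top X: go to q, push ε → (q, 101010, XX$)
  read 1, top X: go to s, push XX → (s, 01010, XXX$)
  read 0, top X: go to q, push XX → (q, 1010, XXXX$)
  read 1, top X: go to s, push XX → (s, 010, XXXXX$)
  read 0, top X: go to q, push XX → (q, 10, XXXXXX$)
  read 1, top X: go to s, push XX → (s, 0, XXXXXXX$)
  read 0, top X: go to q, push XX → (q, ε, XXXXXXXX$)
All input consumed; state q ∈ F.

Accept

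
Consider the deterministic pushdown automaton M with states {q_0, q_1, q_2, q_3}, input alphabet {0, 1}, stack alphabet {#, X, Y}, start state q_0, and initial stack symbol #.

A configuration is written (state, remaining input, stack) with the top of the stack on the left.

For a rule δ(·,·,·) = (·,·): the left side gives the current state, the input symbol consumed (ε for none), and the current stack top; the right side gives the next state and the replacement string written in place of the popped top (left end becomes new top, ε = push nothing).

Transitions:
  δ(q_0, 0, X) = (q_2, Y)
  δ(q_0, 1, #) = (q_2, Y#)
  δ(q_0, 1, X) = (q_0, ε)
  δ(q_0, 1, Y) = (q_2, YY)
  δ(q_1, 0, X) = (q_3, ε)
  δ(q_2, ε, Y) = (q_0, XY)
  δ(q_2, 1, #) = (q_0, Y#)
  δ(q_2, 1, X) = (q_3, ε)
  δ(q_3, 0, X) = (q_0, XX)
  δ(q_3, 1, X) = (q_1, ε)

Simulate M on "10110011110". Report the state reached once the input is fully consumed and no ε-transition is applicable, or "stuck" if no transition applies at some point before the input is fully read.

(q_0, 10110011110, #) ⊢ (q_2, 0110011110, Y#) ⊢ (q_0, 0110011110, XY#) ⊢ (q_2, 110011110, YY#) ⊢ (q_0, 110011110, XYY#) ⊢ (q_0, 10011110, YY#) ⊢ (q_2, 0011110, YYY#) ⊢ (q_0, 0011110, XYYY#) ⊢ (q_2, 011110, YYYY#) ⊢ (q_0, 011110, XYYYY#) ⊢ (q_2, 11110, YYYYY#) ⊢ (q_0, 11110, XYYYYY#) ⊢ (q_0, 1110, YYYYY#) ⊢ (q_2, 110, YYYYYY#) ⊢ (q_0, 110, XYYYYYY#) ⊢ (q_0, 10, YYYYYY#) ⊢ (q_2, 0, YYYYYYY#) ⊢ (q_0, 0, XYYYYYYY#) ⊢ (q_2, ε, YYYYYYYY#) ⊢ (q_0, ε, XYYYYYYYY#)
All input consumed; M is in state q_0.

q_0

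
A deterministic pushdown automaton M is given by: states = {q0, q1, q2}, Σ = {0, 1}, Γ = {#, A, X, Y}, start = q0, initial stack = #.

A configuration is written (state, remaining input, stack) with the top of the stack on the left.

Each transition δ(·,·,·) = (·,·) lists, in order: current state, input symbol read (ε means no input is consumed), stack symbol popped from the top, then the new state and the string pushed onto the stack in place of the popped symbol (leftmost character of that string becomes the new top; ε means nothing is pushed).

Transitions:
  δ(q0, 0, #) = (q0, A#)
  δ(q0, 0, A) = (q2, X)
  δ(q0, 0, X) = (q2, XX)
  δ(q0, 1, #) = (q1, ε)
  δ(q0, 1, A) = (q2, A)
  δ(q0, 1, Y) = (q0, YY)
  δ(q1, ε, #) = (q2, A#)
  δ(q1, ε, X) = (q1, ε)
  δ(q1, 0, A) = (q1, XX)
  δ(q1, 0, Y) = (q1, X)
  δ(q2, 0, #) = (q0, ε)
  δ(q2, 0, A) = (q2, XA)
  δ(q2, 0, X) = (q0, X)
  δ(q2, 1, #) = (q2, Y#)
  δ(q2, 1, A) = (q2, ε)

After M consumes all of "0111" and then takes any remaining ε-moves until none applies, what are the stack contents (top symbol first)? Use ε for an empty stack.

Y#

(q0, 0111, #)
  read 0, top #: go to q0, push A# → (q0, 111, A#)
  read 1, top A: go to q2, push A → (q2, 11, A#)
  read 1, top A: go to q2, push ε → (q2, 1, #)
  read 1, top #: go to q2, push Y# → (q2, ε, Y#)
All input consumed in state q2 with stack Y#.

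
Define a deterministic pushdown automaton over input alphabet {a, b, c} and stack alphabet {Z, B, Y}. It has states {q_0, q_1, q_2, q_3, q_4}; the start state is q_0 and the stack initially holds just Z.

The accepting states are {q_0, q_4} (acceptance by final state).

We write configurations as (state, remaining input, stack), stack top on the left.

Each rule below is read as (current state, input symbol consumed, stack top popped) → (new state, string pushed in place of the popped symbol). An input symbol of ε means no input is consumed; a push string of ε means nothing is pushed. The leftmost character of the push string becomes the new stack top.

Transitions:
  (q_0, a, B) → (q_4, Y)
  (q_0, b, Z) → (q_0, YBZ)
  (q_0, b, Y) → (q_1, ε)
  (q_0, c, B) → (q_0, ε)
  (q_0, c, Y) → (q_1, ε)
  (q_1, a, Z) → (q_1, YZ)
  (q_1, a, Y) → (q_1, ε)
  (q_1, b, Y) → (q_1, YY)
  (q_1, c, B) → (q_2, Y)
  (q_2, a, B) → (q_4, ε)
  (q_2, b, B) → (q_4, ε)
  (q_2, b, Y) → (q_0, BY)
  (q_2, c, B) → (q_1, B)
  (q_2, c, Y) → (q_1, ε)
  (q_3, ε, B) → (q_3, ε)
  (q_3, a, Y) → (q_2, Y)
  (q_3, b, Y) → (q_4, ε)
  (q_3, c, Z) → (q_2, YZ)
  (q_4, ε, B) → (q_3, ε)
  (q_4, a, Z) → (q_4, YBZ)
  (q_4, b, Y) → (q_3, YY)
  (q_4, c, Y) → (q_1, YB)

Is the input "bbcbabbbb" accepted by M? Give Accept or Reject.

Accept

(q_0, bbcbabbbb, Z)
  read b, top Z: go to q_0, push YBZ → (q_0, bcbabbbb, YBZ)
  read b, top Y: go to q_1, push ε → (q_1, cbabbbb, BZ)
  read c, top B: go to q_2, push Y → (q_2, babbbb, YZ)
  read b, top Y: go to q_0, push BY → (q_0, abbbb, BYZ)
  read a, top B: go to q_4, push Y → (q_4, bbbb, YYZ)
  read b, top Y: go to q_3, push YY → (q_3, bbb, YYYZ)
  read b, top Y: go to q_4, push ε → (q_4, bb, YYZ)
  read b, top Y: go to q_3, push YY → (q_3, b, YYYZ)
  read b, top Y: go to q_4, push ε → (q_4, ε, YYZ)
All input consumed; state q_4 ∈ F.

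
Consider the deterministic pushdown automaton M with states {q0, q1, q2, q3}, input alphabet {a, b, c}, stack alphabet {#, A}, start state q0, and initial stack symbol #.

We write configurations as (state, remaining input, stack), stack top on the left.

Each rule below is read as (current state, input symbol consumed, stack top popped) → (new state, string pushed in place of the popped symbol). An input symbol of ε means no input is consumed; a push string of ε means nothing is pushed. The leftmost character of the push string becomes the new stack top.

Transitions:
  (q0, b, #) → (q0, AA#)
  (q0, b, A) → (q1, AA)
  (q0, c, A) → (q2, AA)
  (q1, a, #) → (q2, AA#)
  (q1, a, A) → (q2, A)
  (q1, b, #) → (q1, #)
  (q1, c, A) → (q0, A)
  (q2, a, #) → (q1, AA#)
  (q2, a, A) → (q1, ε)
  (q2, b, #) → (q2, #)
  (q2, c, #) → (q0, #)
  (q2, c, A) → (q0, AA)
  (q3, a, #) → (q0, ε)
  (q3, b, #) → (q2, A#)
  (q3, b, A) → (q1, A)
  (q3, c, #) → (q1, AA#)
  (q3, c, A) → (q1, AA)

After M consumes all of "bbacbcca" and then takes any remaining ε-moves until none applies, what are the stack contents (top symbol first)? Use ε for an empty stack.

AAAAA#

(q0, bbacbcca, #)
  read b, top #: go to q0, push AA# → (q0, bacbcca, AA#)
  read b, top A: go to q1, push AA → (q1, acbcca, AAA#)
  read a, top A: go to q2, push A → (q2, cbcca, AAA#)
  read c, top A: go to q0, push AA → (q0, bcca, AAAA#)
  read b, top A: go to q1, push AA → (q1, cca, AAAAA#)
  read c, top A: go to q0, push A → (q0, ca, AAAAA#)
  read c, top A: go to q2, push AA → (q2, a, AAAAAA#)
  read a, top A: go to q1, push ε → (q1, ε, AAAAA#)
All input consumed in state q1 with stack AAAAA#.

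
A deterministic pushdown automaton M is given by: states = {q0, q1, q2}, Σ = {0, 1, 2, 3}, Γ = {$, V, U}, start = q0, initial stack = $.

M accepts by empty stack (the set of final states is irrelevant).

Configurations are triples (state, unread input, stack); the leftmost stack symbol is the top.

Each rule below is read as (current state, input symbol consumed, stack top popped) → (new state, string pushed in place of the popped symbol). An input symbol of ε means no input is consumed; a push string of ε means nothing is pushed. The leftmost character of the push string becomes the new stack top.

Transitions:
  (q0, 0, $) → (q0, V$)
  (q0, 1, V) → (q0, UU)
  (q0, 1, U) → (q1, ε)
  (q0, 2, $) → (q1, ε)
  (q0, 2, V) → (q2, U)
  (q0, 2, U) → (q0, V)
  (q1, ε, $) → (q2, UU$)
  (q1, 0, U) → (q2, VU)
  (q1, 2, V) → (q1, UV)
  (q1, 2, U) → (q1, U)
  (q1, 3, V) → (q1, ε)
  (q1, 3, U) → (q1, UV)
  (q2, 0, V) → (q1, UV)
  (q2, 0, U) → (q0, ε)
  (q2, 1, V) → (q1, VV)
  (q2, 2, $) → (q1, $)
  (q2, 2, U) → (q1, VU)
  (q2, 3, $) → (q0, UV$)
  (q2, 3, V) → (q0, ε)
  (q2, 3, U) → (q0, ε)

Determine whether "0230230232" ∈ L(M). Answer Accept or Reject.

Accept

(q0, 0230230232, $)
  read 0, top $: go to q0, push V$ → (q0, 230230232, V$)
  read 2, top V: go to q2, push U → (q2, 30230232, U$)
  read 3, top U: go to q0, push ε → (q0, 0230232, $)
  read 0, top $: go to q0, push V$ → (q0, 230232, V$)
  read 2, top V: go to q2, push U → (q2, 30232, U$)
  read 3, top U: go to q0, push ε → (q0, 0232, $)
  read 0, top $: go to q0, push V$ → (q0, 232, V$)
  read 2, top V: go to q2, push U → (q2, 32, U$)
  read 3, top U: go to q0, push ε → (q0, 2, $)
  read 2, top $: go to q1, push ε → (q1, ε, ε)
All input consumed and the stack is empty.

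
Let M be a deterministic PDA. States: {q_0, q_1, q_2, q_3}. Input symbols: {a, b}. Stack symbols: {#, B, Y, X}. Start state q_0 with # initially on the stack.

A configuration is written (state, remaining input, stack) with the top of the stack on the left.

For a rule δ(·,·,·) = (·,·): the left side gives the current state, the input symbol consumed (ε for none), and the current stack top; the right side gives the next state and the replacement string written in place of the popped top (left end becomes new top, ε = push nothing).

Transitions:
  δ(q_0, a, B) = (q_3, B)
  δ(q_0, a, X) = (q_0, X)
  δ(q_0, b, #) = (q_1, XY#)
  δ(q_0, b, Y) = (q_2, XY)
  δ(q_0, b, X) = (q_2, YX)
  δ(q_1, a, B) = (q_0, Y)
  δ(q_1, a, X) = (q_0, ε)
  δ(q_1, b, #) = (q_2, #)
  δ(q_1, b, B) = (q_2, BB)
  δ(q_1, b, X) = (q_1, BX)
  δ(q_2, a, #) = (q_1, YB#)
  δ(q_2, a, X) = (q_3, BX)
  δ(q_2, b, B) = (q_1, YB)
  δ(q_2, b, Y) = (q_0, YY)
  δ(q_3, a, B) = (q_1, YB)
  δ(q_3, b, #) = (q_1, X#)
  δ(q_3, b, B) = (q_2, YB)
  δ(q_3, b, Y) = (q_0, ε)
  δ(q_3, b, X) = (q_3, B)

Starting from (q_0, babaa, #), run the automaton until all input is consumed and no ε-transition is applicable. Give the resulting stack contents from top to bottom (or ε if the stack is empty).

YBXY#

(q_0, babaa, #)
  read b, top #: go to q_1, push XY# → (q_1, abaa, XY#)
  read a, top X: go to q_0, push ε → (q_0, baa, Y#)
  read b, top Y: go to q_2, push XY → (q_2, aa, XY#)
  read a, top X: go to q_3, push BX → (q_3, a, BXY#)
  read a, top B: go to q_1, push YB → (q_1, ε, YBXY#)
All input consumed in state q_1 with stack YBXY#.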